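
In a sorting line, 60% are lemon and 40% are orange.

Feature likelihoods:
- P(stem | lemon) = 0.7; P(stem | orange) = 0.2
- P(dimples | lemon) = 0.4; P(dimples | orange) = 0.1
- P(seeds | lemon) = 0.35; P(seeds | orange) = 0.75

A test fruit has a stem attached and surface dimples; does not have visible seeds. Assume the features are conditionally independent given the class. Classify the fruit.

lemon: 0.6 × 0.7 × 0.4 × (1−0.35) = 0.1092
orange: 0.4 × 0.2 × 0.1 × (1−0.75) = 0.002
Highest score → lemon.

lemon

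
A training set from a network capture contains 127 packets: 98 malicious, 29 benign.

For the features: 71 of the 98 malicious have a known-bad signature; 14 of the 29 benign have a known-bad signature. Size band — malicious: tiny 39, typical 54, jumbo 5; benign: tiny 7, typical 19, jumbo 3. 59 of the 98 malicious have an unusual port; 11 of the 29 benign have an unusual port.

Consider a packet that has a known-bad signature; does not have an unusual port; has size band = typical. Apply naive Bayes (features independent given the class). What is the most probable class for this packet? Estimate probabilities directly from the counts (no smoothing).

malicious

malicious: (98/127) × (71/98) × (54/98) × (39/98) ≈ 0.122592
benign: (29/127) × (14/29) × (19/29) × (18/29) ≈ 0.0448285
Highest score → malicious.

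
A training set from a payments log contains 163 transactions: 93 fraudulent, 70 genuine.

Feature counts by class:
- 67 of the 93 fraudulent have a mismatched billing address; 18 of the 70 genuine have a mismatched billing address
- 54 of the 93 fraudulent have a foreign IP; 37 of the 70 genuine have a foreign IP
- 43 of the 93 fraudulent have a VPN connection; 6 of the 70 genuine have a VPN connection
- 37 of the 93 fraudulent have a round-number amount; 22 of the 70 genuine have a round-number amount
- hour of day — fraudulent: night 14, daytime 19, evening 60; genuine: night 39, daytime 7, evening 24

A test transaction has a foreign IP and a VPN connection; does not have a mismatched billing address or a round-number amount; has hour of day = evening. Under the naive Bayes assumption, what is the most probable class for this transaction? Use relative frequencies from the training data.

fraudulent: (93/163) × (26/93) × (54/93) × (43/93) × (56/93) × (60/93) ≈ 0.0166363
genuine: (70/163) × (52/70) × (37/70) × (6/70) × (48/70) × (24/70) ≈ 0.00339804
Highest score → fraudulent.

fraudulent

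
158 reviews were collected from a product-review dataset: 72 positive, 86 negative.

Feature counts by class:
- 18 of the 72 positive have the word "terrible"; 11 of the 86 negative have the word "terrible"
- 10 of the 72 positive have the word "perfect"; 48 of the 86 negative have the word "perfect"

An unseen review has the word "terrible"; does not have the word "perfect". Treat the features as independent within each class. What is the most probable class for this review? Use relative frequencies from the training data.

positive: (72/158) × (18/72) × (62/72) ≈ 0.0981013
negative: (86/158) × (11/86) × (38/86) ≈ 0.0307624
Highest score → positive.

positive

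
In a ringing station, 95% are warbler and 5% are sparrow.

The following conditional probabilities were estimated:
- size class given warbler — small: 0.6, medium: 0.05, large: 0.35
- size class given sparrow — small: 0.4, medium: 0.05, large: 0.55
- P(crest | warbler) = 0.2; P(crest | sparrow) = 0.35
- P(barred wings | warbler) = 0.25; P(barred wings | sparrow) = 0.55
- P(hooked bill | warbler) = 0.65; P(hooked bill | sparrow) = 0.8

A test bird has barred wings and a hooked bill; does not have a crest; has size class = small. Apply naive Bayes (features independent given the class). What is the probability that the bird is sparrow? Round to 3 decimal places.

warbler: 0.95 × 0.6 × (1−0.2) × 0.25 × 0.65 = 0.0741
sparrow: 0.05 × 0.4 × (1−0.35) × 0.55 × 0.8 = 0.00572
P(sparrow | x) = 0.00572 / 0.07982 ≈ 0.072

0.072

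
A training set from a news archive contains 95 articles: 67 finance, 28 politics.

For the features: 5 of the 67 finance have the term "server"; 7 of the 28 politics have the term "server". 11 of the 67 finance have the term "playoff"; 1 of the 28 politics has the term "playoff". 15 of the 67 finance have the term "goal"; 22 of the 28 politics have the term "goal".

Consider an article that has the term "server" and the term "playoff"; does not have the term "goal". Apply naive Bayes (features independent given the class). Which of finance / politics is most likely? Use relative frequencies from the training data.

finance: (67/95) × (5/67) × (11/67) × (52/67) ≈ 0.00670645
politics: (28/95) × (7/28) × (1/28) × (6/28) ≈ 0.00056391
Highest score → finance.

finance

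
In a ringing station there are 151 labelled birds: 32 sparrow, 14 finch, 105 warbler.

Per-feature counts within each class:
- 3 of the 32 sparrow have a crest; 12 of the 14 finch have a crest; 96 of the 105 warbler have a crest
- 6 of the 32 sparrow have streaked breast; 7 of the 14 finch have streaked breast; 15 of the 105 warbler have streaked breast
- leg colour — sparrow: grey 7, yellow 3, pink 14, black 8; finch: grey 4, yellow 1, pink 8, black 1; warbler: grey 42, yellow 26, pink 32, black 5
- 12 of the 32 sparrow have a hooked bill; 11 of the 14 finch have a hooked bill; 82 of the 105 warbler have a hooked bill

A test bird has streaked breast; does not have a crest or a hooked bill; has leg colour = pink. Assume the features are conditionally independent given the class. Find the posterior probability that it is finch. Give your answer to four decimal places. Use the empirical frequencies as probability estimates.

sparrow: (32/151) × (29/32) × (6/32) × (14/32) × (20/32) ≈ 0.00984647
finch: (14/151) × (2/14) × (7/14) × (8/14) × (3/14) ≈ 0.00081092
warbler: (105/151) × (9/105) × (15/105) × (32/105) × (23/105) ≈ 0.000568417
P(finch | x) = 0.00081092 / 0.011225807 ≈ 0.0722

0.0722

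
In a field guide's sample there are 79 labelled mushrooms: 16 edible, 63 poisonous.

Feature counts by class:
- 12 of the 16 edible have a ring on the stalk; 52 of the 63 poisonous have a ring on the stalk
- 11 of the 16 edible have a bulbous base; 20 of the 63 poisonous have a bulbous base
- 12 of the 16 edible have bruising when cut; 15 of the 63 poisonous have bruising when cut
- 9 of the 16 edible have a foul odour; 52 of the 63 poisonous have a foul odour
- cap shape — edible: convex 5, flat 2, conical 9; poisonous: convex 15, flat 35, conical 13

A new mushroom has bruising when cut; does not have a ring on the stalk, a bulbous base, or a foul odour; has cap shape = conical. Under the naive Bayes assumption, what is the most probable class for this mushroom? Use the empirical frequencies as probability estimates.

edible

edible: (16/79) × (4/16) × (5/16) × (12/16) × (7/16) × (9/16) ≈ 0.00292042
poisonous: (63/79) × (11/63) × (43/63) × (15/63) × (11/63) × (13/63) ≈ 0.000815266
Highest score → edible.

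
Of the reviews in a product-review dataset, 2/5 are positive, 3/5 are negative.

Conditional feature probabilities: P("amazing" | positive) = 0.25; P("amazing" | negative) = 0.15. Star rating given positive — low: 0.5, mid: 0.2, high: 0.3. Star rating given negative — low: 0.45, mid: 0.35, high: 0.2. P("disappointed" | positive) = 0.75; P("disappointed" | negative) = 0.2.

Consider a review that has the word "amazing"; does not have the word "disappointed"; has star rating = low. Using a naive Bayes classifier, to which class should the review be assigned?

negative

positive: 0.4 × 0.25 × 0.5 × (1−0.75) = 0.0125
negative: 0.6 × 0.15 × 0.45 × (1−0.2) = 0.0324
Highest score → negative.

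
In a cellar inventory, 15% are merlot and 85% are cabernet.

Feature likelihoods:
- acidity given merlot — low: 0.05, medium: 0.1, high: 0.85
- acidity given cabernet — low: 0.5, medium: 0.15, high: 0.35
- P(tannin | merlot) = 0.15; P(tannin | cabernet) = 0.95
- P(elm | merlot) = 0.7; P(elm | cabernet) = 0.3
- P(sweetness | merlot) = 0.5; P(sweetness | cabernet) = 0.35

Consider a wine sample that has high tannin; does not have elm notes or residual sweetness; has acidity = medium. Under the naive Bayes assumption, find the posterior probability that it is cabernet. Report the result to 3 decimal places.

0.994

merlot: 0.15 × 0.1 × 0.15 × (1−0.7) × (1−0.5) = 0.0003375
cabernet: 0.85 × 0.15 × 0.95 × (1−0.3) × (1−0.35) = 0.055111875
P(cabernet | x) = 0.055111875 / 0.055449375 ≈ 0.994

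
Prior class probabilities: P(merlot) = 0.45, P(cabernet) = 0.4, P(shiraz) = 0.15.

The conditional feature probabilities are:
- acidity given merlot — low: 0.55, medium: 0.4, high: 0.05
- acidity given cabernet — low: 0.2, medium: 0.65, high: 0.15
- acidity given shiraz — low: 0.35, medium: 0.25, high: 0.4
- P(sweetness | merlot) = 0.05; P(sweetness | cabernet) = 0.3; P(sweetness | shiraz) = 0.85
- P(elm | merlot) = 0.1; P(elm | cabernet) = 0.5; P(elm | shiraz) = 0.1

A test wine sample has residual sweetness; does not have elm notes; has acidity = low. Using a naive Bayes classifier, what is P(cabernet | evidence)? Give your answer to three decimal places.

0.190

merlot: 0.45 × 0.55 × 0.05 × (1−0.1) = 0.0111375
cabernet: 0.4 × 0.2 × 0.3 × (1−0.5) = 0.012
shiraz: 0.15 × 0.35 × 0.85 × (1−0.1) = 0.0401625
P(cabernet | x) = 0.012 / 0.0633 ≈ 0.190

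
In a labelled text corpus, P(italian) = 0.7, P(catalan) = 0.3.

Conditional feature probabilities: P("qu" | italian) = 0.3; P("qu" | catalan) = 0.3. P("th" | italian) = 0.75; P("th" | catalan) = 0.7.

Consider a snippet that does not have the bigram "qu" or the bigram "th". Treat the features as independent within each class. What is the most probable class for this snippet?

italian: 0.7 × (1−0.3) × (1−0.75) = 0.1225
catalan: 0.3 × (1−0.3) × (1−0.7) = 0.063
Highest score → italian.

italian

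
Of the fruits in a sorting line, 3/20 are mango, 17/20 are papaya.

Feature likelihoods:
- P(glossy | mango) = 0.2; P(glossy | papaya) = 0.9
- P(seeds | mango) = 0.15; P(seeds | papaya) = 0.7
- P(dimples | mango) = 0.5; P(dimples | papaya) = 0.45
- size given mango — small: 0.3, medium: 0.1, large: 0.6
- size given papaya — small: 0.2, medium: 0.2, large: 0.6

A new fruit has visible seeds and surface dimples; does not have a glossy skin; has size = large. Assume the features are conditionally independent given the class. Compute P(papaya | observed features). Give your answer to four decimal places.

0.7484

mango: 0.15 × (1−0.2) × 0.15 × 0.5 × 0.6 = 0.0054
papaya: 0.85 × (1−0.9) × 0.7 × 0.45 × 0.6 = 0.016065
P(papaya | x) = 0.016065 / 0.021465 ≈ 0.7484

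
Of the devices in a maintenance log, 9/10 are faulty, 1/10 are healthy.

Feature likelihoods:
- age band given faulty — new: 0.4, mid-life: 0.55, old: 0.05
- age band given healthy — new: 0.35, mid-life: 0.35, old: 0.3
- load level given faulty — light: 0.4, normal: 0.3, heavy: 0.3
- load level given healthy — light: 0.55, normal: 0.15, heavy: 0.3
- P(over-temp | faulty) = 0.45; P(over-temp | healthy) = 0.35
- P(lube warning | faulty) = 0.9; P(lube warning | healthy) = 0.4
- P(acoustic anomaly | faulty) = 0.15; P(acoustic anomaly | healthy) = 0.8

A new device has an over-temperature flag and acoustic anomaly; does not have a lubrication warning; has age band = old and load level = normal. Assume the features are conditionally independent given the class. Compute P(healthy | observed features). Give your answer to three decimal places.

0.892

faulty: 0.9 × 0.05 × 0.3 × 0.45 × (1−0.9) × 0.15 = 0.000091125
healthy: 0.1 × 0.3 × 0.15 × 0.35 × (1−0.4) × 0.8 = 0.000756
P(healthy | x) = 0.000756 / 0.000847125 ≈ 0.892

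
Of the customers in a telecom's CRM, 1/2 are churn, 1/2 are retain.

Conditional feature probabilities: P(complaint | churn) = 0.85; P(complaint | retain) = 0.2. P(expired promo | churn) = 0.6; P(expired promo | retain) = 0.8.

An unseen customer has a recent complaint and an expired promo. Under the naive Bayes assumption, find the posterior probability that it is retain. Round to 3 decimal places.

0.239

churn: 0.5 × 0.85 × 0.6 = 0.255
retain: 0.5 × 0.2 × 0.8 = 0.08
P(retain | x) = 0.08 / 0.335 ≈ 0.239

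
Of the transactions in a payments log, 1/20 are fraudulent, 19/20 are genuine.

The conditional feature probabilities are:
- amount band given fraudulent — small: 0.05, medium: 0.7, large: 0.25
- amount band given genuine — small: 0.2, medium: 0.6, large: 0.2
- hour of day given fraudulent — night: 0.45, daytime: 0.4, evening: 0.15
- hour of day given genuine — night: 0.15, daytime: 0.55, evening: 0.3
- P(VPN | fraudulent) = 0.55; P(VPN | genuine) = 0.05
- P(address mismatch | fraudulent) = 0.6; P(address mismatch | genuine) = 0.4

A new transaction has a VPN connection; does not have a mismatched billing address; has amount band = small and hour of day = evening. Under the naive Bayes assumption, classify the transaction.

genuine

fraudulent: 0.05 × 0.05 × 0.15 × 0.55 × (1−0.6) = 0.0000825
genuine: 0.95 × 0.2 × 0.3 × 0.05 × (1−0.4) = 0.00171
Highest score → genuine.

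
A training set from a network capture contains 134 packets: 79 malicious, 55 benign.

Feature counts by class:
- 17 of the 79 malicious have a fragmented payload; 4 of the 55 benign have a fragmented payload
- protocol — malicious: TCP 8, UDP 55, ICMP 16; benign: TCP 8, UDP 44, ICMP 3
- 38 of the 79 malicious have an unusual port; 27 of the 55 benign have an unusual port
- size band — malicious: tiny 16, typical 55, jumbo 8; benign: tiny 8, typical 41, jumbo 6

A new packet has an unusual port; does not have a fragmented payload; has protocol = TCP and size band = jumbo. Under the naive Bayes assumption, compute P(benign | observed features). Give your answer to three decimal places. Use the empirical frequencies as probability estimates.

malicious: (79/134) × (62/79) × (8/79) × (38/79) × (8/79) ≈ 0.00228228
benign: (55/134) × (51/55) × (8/55) × (27/55) × (6/55) ≈ 0.00296471
P(benign | x) = 0.00296471 / 0.00524699 ≈ 0.565

0.565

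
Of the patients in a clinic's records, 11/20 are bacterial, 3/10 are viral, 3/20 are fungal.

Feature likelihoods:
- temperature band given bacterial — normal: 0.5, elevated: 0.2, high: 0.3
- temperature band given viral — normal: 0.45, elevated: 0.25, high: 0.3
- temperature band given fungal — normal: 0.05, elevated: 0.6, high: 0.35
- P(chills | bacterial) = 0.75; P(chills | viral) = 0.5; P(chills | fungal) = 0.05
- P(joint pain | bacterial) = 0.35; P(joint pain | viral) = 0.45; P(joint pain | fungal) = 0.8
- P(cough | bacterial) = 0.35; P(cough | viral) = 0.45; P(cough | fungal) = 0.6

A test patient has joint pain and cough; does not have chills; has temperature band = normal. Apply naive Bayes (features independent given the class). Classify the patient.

viral

bacterial: 0.55 × 0.5 × (1−0.75) × 0.35 × 0.35 = 0.008421875
viral: 0.3 × 0.45 × (1−0.5) × 0.45 × 0.45 = 0.01366875
fungal: 0.15 × 0.05 × (1−0.05) × 0.8 × 0.6 = 0.00342
Highest score → viral.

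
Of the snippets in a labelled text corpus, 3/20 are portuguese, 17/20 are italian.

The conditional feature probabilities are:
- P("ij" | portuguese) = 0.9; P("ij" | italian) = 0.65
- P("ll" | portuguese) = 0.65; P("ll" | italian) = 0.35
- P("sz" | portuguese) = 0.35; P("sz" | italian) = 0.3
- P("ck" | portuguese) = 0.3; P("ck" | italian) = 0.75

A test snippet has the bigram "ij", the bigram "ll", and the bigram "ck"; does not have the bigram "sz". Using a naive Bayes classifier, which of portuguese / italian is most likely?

portuguese: 0.15 × 0.9 × 0.65 × (1−0.35) × 0.3 = 0.01711125
italian: 0.85 × 0.65 × 0.35 × (1−0.3) × 0.75 = 0.101521875
Highest score → italian.

italian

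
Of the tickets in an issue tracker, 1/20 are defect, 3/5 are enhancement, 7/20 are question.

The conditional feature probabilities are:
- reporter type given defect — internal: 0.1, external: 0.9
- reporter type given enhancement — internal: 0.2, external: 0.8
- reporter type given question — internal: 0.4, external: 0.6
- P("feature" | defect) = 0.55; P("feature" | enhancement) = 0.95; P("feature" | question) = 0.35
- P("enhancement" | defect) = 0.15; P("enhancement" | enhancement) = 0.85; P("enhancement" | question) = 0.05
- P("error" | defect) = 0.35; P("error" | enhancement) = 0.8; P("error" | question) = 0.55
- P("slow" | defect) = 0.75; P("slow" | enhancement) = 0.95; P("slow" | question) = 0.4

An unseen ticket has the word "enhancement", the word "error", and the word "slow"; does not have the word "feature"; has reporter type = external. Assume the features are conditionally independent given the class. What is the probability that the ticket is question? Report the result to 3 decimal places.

0.084

defect: 0.05 × 0.9 × (1−0.55) × 0.15 × 0.35 × 0.75 = 0.00079734375
enhancement: 0.6 × 0.8 × (1−0.95) × 0.85 × 0.8 × 0.95 = 0.015504
question: 0.35 × 0.6 × (1−0.35) × 0.05 × 0.55 × 0.4 = 0.0015015
P(question | x) = 0.0015015 / 0.01780284375 ≈ 0.084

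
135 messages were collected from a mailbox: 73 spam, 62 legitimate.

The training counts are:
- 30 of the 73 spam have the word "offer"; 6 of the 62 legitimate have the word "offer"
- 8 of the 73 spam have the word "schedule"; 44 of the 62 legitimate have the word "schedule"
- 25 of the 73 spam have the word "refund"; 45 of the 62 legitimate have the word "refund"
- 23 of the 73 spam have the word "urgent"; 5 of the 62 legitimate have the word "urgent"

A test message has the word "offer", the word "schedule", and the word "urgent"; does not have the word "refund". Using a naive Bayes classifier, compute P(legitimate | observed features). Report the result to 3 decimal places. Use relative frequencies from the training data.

0.121

spam: (73/135) × (30/73) × (8/73) × (48/73) × (23/73) ≈ 0.0050452
legitimate: (62/135) × (6/62) × (44/62) × (17/62) × (5/62) ≈ 0.000697452
P(legitimate | x) = 0.000697452 / 0.005742652 ≈ 0.121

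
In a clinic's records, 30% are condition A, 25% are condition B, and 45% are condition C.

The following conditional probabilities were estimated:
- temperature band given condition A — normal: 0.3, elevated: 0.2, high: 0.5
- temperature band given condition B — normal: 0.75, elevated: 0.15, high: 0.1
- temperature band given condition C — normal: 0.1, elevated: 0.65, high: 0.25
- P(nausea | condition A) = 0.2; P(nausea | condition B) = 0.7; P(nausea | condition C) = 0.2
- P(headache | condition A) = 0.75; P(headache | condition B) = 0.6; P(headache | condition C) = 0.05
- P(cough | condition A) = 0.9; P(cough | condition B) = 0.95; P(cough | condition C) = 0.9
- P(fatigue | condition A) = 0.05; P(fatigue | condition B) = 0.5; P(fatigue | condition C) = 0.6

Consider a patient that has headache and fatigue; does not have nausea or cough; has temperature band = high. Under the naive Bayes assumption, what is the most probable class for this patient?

condition A

condition A: 0.3 × 0.5 × (1−0.2) × 0.75 × (1−0.9) × 0.05 = 0.00045
condition B: 0.25 × 0.1 × (1−0.7) × 0.6 × (1−0.95) × 0.5 = 0.0001125
condition C: 0.45 × 0.25 × (1−0.2) × 0.05 × (1−0.9) × 0.6 = 0.00027
Highest score → condition A.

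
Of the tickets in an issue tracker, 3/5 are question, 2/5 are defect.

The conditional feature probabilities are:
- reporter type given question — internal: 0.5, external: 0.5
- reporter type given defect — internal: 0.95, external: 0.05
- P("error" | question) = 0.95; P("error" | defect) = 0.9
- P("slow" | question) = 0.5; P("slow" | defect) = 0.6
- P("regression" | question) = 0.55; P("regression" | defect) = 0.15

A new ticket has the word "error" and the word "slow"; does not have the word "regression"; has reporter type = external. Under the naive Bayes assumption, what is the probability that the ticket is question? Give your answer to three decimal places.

question: 0.6 × 0.5 × 0.95 × 0.5 × (1−0.55) = 0.064125
defect: 0.4 × 0.05 × 0.9 × 0.6 × (1−0.15) = 0.00918
P(question | x) = 0.064125 / 0.073305 ≈ 0.875

0.875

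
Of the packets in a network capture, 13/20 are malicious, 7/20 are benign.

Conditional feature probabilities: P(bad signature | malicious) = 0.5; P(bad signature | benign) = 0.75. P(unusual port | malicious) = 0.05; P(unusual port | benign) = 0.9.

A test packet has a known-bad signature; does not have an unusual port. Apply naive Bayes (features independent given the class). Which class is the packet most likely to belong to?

malicious: 0.65 × 0.5 × (1−0.05) = 0.30875
benign: 0.35 × 0.75 × (1−0.9) = 0.02625
Highest score → malicious.

malicious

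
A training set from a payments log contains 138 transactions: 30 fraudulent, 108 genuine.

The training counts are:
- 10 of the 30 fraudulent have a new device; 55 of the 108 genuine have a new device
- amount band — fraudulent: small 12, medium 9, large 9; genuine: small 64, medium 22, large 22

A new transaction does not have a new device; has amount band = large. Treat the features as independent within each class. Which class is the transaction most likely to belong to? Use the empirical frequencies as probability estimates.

genuine

fraudulent: (30/138) × (20/30) × (9/30) ≈ 0.0434783
genuine: (108/138) × (53/108) × (22/108) ≈ 0.078234
Highest score → genuine.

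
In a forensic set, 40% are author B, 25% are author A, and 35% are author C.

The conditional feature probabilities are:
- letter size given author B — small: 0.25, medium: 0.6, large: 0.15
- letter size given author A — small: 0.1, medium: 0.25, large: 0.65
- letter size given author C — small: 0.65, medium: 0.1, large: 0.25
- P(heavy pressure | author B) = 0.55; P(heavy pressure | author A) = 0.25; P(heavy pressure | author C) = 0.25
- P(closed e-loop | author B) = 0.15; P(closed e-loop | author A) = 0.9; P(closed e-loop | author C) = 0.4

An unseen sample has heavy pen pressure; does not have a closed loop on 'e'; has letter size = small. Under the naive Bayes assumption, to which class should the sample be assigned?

author B

author B: 0.4 × 0.25 × 0.55 × (1−0.15) = 0.04675
author A: 0.25 × 0.1 × 0.25 × (1−0.9) = 0.000625
author C: 0.35 × 0.65 × 0.25 × (1−0.4) = 0.034125
Highest score → author B.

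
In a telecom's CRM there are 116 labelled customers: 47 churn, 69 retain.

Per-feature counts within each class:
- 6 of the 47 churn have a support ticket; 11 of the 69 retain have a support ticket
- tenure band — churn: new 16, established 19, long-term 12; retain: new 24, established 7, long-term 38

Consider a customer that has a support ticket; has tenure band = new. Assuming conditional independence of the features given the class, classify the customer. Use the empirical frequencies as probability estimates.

retain

churn: (47/116) × (6/47) × (16/47) ≈ 0.0176082
retain: (69/116) × (11/69) × (24/69) ≈ 0.0329835
Highest score → retain.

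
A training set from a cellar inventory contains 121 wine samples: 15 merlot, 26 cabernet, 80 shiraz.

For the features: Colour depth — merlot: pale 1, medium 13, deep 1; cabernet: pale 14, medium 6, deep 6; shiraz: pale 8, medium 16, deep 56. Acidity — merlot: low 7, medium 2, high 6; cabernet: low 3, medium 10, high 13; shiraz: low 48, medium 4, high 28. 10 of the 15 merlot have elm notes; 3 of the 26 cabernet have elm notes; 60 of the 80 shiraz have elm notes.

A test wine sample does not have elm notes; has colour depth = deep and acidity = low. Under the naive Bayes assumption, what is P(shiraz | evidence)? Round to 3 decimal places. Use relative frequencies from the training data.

merlot: (15/121) × (1/15) × (7/15) × (5/15) ≈ 0.00128558
cabernet: (26/121) × (6/26) × (3/26) × (23/26) ≈ 0.00506137
shiraz: (80/121) × (56/80) × (48/80) × (20/80) ≈ 0.0694215
P(shiraz | x) = 0.0694215 / 0.07576845 ≈ 0.916

0.916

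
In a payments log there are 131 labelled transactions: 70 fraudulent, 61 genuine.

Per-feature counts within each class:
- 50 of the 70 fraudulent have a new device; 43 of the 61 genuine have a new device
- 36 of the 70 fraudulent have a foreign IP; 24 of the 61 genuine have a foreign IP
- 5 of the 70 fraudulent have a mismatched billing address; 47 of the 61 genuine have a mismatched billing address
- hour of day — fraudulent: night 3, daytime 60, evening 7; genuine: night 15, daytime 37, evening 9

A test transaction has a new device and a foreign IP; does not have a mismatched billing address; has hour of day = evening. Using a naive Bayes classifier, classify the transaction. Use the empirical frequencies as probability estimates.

fraudulent

fraudulent: (70/131) × (50/70) × (36/70) × (65/70) × (7/70) ≈ 0.0182271
genuine: (61/131) × (43/61) × (24/61) × (14/61) × (9/61) ≈ 0.0043731
Highest score → fraudulent.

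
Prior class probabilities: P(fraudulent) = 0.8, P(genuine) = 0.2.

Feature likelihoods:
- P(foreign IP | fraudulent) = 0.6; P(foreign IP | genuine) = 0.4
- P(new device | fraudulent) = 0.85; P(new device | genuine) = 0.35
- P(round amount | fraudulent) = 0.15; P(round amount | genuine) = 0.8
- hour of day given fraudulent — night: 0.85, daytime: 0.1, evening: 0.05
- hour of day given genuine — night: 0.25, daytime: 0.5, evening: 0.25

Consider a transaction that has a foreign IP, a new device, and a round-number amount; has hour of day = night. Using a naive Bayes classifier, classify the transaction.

fraudulent

fraudulent: 0.8 × 0.6 × 0.85 × 0.15 × 0.85 = 0.05202
genuine: 0.2 × 0.4 × 0.35 × 0.8 × 0.25 = 0.0056
Highest score → fraudulent.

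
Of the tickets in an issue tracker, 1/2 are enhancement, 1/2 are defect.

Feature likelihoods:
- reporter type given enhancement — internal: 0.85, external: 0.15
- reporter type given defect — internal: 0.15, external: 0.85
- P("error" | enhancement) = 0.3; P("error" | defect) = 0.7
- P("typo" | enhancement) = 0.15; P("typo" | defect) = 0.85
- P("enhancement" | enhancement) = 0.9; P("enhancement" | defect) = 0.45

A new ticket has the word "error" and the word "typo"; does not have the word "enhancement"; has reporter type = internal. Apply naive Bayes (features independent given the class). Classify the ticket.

defect

enhancement: 0.5 × 0.85 × 0.3 × 0.15 × (1−0.9) = 0.0019125
defect: 0.5 × 0.15 × 0.7 × 0.85 × (1−0.45) = 0.02454375
Highest score → defect.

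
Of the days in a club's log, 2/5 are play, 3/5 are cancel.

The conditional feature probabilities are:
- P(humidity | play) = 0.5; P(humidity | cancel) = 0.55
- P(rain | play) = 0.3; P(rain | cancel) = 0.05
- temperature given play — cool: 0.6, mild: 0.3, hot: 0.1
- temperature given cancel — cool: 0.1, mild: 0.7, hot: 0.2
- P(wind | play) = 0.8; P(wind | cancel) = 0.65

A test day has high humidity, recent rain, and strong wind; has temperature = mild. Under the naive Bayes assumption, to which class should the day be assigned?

play: 0.4 × 0.5 × 0.3 × 0.3 × 0.8 = 0.0144
cancel: 0.6 × 0.55 × 0.05 × 0.7 × 0.65 = 0.0075075
Highest score → play.

play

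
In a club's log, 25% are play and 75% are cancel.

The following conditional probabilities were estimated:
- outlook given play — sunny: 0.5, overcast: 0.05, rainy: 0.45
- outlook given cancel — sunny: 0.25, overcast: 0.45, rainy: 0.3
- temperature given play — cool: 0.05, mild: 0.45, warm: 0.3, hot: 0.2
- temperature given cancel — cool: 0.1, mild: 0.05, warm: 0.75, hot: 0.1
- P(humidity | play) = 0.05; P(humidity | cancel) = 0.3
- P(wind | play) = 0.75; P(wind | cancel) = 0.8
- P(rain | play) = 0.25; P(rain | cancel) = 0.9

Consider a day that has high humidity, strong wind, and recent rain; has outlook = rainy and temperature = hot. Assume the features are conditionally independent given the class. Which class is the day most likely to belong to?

play: 0.25 × 0.45 × 0.2 × 0.05 × 0.75 × 0.25 = 0.0002109375
cancel: 0.75 × 0.3 × 0.1 × 0.3 × 0.8 × 0.9 = 0.00486
Highest score → cancel.

cancel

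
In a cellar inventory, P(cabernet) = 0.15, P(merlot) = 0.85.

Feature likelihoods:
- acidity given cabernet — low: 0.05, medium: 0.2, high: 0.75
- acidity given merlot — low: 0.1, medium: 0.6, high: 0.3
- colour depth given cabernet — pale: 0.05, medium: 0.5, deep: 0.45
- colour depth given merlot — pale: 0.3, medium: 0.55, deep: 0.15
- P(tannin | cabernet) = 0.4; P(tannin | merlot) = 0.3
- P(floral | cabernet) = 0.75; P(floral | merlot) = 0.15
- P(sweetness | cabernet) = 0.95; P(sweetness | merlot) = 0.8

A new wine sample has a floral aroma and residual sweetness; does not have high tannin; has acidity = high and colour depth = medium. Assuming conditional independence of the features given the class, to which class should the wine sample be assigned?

cabernet

cabernet: 0.15 × 0.75 × 0.5 × (1−0.4) × 0.75 × 0.95 = 0.024046875
merlot: 0.85 × 0.3 × 0.55 × (1−0.3) × 0.15 × 0.8 = 0.011781
Highest score → cabernet.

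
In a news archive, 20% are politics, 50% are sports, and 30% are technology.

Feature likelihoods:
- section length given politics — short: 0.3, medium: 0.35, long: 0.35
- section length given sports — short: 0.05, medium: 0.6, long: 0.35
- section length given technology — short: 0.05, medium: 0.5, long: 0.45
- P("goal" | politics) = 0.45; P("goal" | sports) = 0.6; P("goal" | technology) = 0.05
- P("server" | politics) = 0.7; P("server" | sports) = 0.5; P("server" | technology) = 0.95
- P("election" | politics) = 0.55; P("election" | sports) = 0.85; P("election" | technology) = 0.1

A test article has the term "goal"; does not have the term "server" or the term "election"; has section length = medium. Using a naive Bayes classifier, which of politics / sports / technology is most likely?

sports

politics: 0.2 × 0.35 × 0.45 × (1−0.7) × (1−0.55) = 0.0042525
sports: 0.5 × 0.6 × 0.6 × (1−0.5) × (1−0.85) = 0.0135
technology: 0.3 × 0.5 × 0.05 × (1−0.95) × (1−0.1) = 0.0003375
Highest score → sports.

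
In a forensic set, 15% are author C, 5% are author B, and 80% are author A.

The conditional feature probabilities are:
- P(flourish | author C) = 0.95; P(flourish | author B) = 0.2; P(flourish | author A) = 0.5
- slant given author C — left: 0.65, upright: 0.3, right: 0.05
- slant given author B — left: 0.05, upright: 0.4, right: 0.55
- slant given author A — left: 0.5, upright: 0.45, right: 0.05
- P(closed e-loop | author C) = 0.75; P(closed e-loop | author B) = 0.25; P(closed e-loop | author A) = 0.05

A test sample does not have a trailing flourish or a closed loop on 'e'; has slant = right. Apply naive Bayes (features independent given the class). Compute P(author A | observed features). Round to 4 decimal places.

0.5338

author C: 0.15 × (1−0.95) × 0.05 × (1−0.75) = 0.00009375
author B: 0.05 × (1−0.2) × 0.55 × (1−0.25) = 0.0165
author A: 0.8 × (1−0.5) × 0.05 × (1−0.05) = 0.019
P(author A | x) = 0.019 / 0.03559375 ≈ 0.5338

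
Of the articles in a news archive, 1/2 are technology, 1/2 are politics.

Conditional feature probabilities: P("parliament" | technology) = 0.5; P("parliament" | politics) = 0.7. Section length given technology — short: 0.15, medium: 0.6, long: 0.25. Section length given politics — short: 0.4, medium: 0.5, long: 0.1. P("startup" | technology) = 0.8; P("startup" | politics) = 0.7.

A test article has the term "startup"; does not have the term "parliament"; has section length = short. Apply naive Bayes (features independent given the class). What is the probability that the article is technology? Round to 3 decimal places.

technology: 0.5 × (1−0.5) × 0.15 × 0.8 = 0.03
politics: 0.5 × (1−0.7) × 0.4 × 0.7 = 0.042
P(technology | x) = 0.03 / 0.072 ≈ 0.417

0.417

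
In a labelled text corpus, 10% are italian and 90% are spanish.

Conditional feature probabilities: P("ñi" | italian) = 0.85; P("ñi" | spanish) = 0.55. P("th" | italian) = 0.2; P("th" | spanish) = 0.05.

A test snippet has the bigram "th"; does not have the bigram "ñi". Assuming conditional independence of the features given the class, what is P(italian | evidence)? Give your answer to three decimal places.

italian: 0.1 × (1−0.85) × 0.2 = 0.003
spanish: 0.9 × (1−0.55) × 0.05 = 0.02025
P(italian | x) = 0.003 / 0.02325 ≈ 0.129

0.129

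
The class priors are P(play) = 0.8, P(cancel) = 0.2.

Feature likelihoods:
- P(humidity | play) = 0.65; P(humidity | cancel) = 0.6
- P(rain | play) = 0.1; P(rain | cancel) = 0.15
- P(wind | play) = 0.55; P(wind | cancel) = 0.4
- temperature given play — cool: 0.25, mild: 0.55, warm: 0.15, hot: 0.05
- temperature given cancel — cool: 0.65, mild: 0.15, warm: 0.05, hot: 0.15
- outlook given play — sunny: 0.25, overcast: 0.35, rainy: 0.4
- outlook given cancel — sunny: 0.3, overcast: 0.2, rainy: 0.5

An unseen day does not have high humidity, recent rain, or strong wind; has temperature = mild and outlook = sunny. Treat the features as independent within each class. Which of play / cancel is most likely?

play: 0.8 × (1−0.65) × (1−0.1) × (1−0.55) × 0.55 × 0.25 = 0.0155925
cancel: 0.2 × (1−0.6) × (1−0.15) × (1−0.4) × 0.15 × 0.3 = 0.001836
Highest score → play.

play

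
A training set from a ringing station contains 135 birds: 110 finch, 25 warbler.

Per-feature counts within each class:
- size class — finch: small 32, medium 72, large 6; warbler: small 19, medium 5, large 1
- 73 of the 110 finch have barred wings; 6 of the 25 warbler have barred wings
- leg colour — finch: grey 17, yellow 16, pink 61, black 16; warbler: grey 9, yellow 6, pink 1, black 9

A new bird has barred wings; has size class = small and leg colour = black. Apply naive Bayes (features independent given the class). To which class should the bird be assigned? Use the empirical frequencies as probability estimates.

finch

finch: (110/135) × (32/110) × (73/110) × (16/110) ≈ 0.0228809
warbler: (25/135) × (19/25) × (6/25) × (9/25) = 0.01216
Highest score → finch.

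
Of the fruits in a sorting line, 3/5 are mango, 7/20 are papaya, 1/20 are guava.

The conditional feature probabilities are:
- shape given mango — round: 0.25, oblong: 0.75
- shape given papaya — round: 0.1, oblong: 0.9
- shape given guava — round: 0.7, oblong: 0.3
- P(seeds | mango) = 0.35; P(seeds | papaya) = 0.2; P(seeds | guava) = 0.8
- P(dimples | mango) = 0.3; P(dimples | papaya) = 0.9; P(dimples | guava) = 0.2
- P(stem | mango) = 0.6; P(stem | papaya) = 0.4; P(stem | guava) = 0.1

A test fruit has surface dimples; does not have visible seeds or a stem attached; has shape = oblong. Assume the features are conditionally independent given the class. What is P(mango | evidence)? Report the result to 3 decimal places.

0.204

mango: 0.6 × 0.75 × (1−0.35) × 0.3 × (1−0.6) = 0.0351
papaya: 0.35 × 0.9 × (1−0.2) × 0.9 × (1−0.4) = 0.13608
guava: 0.05 × 0.3 × (1−0.8) × 0.2 × (1−0.1) = 0.00054
P(mango | x) = 0.0351 / 0.17172 ≈ 0.204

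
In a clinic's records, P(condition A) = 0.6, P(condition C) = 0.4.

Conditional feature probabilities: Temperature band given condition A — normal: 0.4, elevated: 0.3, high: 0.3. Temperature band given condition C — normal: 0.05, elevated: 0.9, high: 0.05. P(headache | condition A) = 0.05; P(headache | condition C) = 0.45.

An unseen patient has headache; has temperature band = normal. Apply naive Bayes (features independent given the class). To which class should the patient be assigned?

condition A: 0.6 × 0.4 × 0.05 = 0.012
condition C: 0.4 × 0.05 × 0.45 = 0.009
Highest score → condition A.

condition A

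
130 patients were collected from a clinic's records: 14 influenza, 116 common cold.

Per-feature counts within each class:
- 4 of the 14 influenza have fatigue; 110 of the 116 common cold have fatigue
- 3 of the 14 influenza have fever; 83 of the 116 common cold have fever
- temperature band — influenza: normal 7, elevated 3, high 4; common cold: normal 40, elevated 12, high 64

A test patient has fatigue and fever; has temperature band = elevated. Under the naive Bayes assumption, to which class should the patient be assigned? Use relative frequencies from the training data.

common cold

influenza: (14/130) × (4/14) × (3/14) × (3/14) ≈ 0.00141287
common cold: (116/130) × (110/116) × (83/116) × (12/116) ≈ 0.0626315
Highest score → common cold.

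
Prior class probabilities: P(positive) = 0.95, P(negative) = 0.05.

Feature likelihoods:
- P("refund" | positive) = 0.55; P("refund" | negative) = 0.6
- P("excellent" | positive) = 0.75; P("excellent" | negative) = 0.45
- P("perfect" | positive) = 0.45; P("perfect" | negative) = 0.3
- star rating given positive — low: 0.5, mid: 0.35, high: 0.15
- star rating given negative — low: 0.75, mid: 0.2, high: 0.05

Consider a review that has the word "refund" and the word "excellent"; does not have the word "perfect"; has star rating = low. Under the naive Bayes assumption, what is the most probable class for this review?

positive: 0.95 × 0.55 × 0.75 × (1−0.45) × 0.5 = 0.107765625
negative: 0.05 × 0.6 × 0.45 × (1−0.3) × 0.75 = 0.0070875
Highest score → positive.

positive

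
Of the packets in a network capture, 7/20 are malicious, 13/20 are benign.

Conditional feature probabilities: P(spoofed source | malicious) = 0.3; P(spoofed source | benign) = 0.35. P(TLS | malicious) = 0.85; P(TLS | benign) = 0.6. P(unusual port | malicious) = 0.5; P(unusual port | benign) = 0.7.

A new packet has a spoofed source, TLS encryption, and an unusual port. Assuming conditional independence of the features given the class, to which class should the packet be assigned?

benign

malicious: 0.35 × 0.3 × 0.85 × 0.5 = 0.044625
benign: 0.65 × 0.35 × 0.6 × 0.7 = 0.09555
Highest score → benign.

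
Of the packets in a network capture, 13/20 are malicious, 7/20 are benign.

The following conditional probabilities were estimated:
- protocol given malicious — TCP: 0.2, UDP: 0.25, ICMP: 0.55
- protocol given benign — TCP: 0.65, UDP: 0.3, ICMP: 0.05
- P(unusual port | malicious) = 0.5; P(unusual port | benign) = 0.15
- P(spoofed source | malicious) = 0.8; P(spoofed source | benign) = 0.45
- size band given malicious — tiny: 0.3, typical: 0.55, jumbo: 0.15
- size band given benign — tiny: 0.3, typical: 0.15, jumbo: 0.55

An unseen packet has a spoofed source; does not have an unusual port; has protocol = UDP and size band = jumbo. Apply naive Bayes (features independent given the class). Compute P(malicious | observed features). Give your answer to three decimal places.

0.306

malicious: 0.65 × 0.25 × (1−0.5) × 0.8 × 0.15 = 0.00975
benign: 0.35 × 0.3 × (1−0.15) × 0.45 × 0.55 = 0.022089375
P(malicious | x) = 0.00975 / 0.031839375 ≈ 0.306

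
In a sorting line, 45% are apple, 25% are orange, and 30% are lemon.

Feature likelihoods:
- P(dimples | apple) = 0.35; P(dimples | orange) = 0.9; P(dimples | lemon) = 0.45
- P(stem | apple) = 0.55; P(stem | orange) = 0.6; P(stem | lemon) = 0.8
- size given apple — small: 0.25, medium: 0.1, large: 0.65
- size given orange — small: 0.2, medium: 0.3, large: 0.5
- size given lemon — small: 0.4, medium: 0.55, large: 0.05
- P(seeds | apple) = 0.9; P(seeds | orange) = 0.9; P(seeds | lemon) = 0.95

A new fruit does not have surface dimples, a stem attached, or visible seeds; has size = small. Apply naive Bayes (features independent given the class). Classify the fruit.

apple

apple: 0.45 × (1−0.35) × (1−0.55) × 0.25 × (1−0.9) = 0.003290625
orange: 0.25 × (1−0.9) × (1−0.6) × 0.2 × (1−0.9) = 0.0002
lemon: 0.3 × (1−0.45) × (1−0.8) × 0.4 × (1−0.95) = 0.00066
Highest score → apple.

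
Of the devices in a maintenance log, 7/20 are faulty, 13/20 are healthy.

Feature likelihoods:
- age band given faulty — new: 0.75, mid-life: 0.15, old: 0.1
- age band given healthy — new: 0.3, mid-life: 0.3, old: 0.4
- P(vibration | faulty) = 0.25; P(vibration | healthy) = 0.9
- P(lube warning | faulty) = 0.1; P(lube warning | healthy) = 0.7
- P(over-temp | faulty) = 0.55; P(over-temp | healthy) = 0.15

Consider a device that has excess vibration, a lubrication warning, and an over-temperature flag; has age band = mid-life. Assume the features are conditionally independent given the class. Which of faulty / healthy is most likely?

healthy

faulty: 0.35 × 0.15 × 0.25 × 0.1 × 0.55 = 0.000721875
healthy: 0.65 × 0.3 × 0.9 × 0.7 × 0.15 = 0.0184275
Highest score → healthy.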